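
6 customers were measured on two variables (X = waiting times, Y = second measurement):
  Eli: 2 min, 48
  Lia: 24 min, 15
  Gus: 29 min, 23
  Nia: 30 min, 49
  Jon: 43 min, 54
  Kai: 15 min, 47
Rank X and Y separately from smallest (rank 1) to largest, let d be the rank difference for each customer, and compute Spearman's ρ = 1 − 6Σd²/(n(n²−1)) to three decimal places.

Ranks of variable 1: 1, 3, 4, 5, 6, 2
Ranks of variable 2: 4, 1, 2, 5, 6, 3
d = r₁ − r₂: -3, 2, 2, 0, 0, -1
d²: 9, 4, 4, 0, 0, 1; Σd² = 18
ρ = 1 − 6·18/(6·35) = 1 − 108/210 = 0.486

0.486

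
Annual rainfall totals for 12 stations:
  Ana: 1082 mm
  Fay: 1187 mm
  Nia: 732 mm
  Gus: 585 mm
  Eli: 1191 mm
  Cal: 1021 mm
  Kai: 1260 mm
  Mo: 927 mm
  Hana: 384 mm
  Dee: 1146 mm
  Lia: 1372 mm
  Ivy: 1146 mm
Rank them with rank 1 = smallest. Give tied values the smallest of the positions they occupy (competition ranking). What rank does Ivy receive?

7

Sorted (ascending): 384, 585, 732, 927, 1021, 1082, 1146, 1146, 1187, 1191, 1260, 1372
The 2 values of 1146 occupy positions 7–8 → each gets rank 7.
Ivy has value 1146 mm → rank 7.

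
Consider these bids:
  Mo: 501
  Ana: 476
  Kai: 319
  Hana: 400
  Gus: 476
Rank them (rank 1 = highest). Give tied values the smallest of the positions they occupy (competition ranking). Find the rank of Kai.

Sorted (descending): 501, 476, 476, 400, 319
The 2 values of 476 occupy positions 2–3 → each gets rank 2.
Kai has value 319 → rank 5.

5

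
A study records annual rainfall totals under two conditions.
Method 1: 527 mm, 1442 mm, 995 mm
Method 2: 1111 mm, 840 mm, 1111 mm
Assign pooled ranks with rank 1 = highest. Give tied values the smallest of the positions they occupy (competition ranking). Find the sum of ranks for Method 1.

Sorted (descending): 1442, 1111, 1111, 995, 840, 527
The 2 values of 1111 occupy positions 2–3 → each gets rank 2.
Method 1 values → pooled ranks: 527→6, 1442→1, 995→4
Rank sum = 6 + 1 + 4 = 11

11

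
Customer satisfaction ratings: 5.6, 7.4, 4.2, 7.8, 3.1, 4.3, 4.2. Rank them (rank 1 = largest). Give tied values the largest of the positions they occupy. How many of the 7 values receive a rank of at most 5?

Sorted (descending): 7.8, 7.4, 5.6, 4.3, 4.2, 4.2, 3.1
The 2 values of 4.2 occupy positions 5–6 → each gets rank 6.
Ranks ≤ 5: {1, 2, 3, 4} → 4 values.

4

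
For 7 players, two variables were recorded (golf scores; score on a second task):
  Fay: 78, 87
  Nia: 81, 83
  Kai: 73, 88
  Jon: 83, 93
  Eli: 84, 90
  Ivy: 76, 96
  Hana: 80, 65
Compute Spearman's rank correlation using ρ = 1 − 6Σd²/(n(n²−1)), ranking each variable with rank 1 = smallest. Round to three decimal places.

Ranks of variable 1: 3, 5, 1, 6, 7, 2, 4
Ranks of variable 2: 3, 2, 4, 6, 5, 7, 1
d = r₁ − r₂: 0, 3, -3, 0, 2, -5, 3
d²: 0, 9, 9, 0, 4, 25, 9; Σd² = 56
ρ = 1 − 6·56/(7·48) = 1 − 336/336 = 0.000

0.000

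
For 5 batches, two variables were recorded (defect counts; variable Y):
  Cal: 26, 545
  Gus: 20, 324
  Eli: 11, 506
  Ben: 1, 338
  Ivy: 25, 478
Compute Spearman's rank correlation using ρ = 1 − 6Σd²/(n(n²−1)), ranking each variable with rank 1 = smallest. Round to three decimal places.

Ranks of variable 1: 5, 3, 2, 1, 4
Ranks of variable 2: 5, 1, 4, 2, 3
d = r₁ − r₂: 0, 2, -2, -1, 1
d²: 0, 4, 4, 1, 1; Σd² = 10
ρ = 1 − 6·10/(5·24) = 1 − 60/120 = 0.500

0.500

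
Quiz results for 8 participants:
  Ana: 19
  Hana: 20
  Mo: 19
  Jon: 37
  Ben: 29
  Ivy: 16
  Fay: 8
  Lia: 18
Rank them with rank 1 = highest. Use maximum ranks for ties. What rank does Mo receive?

5

Sorted (descending): 37, 29, 20, 19, 19, 18, 16, 8
The 2 values of 19 occupy positions 4–5 → each gets rank 5.
Mo has value 19 → rank 5.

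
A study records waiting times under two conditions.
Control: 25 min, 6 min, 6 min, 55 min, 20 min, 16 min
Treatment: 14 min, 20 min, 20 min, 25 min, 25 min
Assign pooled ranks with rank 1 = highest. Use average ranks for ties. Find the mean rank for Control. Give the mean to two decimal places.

Sorted (descending): 55, 25, 25, 25, 20, 20, 20, 16, 14, 6, 6
The 3 values of 25 occupy positions 2–4 → average rank 3.
The 3 values of 20 occupy positions 5–7 → average rank 6.
The 2 values of 6 occupy positions 10–11 → average rank (10+11)/2 = 10.5.
Control values → pooled ranks: 25→3, 6→10.5, 6→10.5, 55→1, 20→6, 16→8
Mean rank = (3 + 10.5 + 10.5 + 1 + 6 + 8) / 6 = 6.50

6.50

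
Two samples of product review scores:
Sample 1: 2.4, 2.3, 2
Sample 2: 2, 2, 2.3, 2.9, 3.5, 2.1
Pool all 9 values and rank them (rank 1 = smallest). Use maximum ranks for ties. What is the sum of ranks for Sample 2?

33

Sorted (ascending): 2, 2, 2, 2.1, 2.3, 2.3, 2.4, 2.9, 3.5
The 3 values of 2 occupy positions 1–3 → each gets rank 3.
The 2 values of 2.3 occupy positions 5–6 → each gets rank 6.
Sample 2 values → pooled ranks: 2→3, 2→3, 2.3→6, 2.9→8, 3.5→9, 2.1→4
Rank sum = 3 + 3 + 6 + 8 + 9 + 4 = 33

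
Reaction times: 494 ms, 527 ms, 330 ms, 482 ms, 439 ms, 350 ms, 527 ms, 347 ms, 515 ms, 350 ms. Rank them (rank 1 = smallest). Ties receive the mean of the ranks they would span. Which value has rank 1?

330

Sorted (ascending): 330, 347, 350, 350, 439, 482, 494, 515, 527, 527
The 2 values of 350 occupy positions 3–4 → average rank (3+4)/2 = 3.5.
The 2 values of 527 occupy positions 9–10 → average rank (9+10)/2 = 9.5.
Rank 1 → value 330.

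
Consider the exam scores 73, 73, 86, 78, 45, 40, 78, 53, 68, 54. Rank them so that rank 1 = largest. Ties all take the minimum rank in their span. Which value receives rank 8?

Sorted (descending): 86, 78, 78, 73, 73, 68, 54, 53, 45, 40
The 2 values of 78 occupy positions 2–3 → each gets rank 2.
The 2 values of 73 occupy positions 4–5 → each gets rank 4.
Rank 8 → value 53.

53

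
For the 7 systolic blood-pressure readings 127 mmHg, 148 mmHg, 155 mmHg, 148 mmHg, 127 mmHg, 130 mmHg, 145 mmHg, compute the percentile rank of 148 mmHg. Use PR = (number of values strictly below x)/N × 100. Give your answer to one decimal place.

N = 7.
Strictly below 148: 4. Equal to 148: 2.
PR = 4/7 × 100 = 57.1

57.1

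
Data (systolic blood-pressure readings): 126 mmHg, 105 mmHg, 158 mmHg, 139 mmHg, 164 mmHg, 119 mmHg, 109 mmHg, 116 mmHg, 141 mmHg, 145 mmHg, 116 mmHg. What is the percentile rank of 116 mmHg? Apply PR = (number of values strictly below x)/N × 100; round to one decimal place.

18.2

N = 11.
Strictly below 116: 2. Equal to 116: 2.
PR = 2/11 × 100 = 18.2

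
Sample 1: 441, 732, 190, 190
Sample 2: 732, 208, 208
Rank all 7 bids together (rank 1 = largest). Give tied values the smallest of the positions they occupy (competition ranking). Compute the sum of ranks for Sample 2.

Sorted (descending): 732, 732, 441, 208, 208, 190, 190
The 2 values of 732 occupy positions 1–2 → each gets rank 1.
The 2 values of 208 occupy positions 4–5 → each gets rank 4.
The 2 values of 190 occupy positions 6–7 → each gets rank 6.
Sample 2 values → pooled ranks: 732→1, 208→4, 208→4
Rank sum = 1 + 4 + 4 = 9

9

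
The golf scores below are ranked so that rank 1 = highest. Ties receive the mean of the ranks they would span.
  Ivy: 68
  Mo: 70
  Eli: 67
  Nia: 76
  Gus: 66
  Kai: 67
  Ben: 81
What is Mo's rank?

Sorted (descending): 81, 76, 70, 68, 67, 67, 66
The 2 values of 67 occupy positions 5–6 → average rank (5+6)/2 = 5.5.
Mo has value 70 → rank 3.

3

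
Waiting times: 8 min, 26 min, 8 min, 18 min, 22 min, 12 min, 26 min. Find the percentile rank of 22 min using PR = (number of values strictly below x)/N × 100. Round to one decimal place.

57.1

N = 7.
Strictly below 22: 4. Equal to 22: 1.
PR = 4/7 × 100 = 57.1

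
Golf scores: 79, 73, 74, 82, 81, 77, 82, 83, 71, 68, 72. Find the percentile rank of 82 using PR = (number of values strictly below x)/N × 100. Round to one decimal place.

72.7

N = 11.
Strictly below 82: 8. Equal to 82: 2.
PR = 8/11 × 100 = 72.7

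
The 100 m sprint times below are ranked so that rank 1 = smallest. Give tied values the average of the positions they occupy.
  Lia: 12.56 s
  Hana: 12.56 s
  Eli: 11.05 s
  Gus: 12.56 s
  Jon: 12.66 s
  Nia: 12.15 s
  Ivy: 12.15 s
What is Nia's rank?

2.5

Sorted (ascending): 11.05, 12.15, 12.15, 12.56, 12.56, 12.56, 12.66
The 2 values of 12.15 occupy positions 2–3 → average rank (2+3)/2 = 2.5.
The 3 values of 12.56 occupy positions 4–6 → average rank 5.
Nia has value 12.15 s → rank 2.5.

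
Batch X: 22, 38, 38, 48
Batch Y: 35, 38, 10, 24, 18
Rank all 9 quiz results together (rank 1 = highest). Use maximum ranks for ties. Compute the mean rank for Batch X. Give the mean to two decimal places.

Sorted (descending): 48, 38, 38, 38, 35, 24, 22, 18, 10
The 3 values of 38 occupy positions 2–4 → each gets rank 4.
Batch X values → pooled ranks: 22→7, 38→4, 38→4, 48→1
Mean rank = (7 + 4 + 4 + 1) / 4 = 4.00

4.00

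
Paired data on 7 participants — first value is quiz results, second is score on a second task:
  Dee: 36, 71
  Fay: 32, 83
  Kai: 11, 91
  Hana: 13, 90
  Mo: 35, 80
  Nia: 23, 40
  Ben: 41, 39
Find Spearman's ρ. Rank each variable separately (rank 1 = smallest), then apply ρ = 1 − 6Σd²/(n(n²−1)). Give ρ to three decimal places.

Ranks of variable 1: 6, 4, 1, 2, 5, 3, 7
Ranks of variable 2: 3, 5, 7, 6, 4, 2, 1
d = r₁ − r₂: 3, -1, -6, -4, 1, 1, 6
d²: 9, 1, 36, 16, 1, 1, 36; Σd² = 100
ρ = 1 − 6·100/(7·48) = 1 − 600/336 = -0.786

-0.786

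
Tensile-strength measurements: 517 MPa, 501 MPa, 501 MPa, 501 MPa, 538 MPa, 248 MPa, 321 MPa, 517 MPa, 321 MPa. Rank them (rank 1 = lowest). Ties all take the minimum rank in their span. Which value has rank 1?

248

Sorted (ascending): 248, 321, 321, 501, 501, 501, 517, 517, 538
The 2 values of 321 occupy positions 2–3 → each gets rank 2.
The 3 values of 501 occupy positions 4–6 → each gets rank 4.
The 2 values of 517 occupy positions 7–8 → each gets rank 7.
Rank 1 → value 248.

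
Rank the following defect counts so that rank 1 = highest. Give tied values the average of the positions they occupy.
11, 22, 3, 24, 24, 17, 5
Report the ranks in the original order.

Sorted (descending): 24, 24, 22, 17, 11, 5, 3
The 2 values of 24 occupy positions 1–2 → average rank (1+2)/2 = 1.5.

5, 3, 7, 1.5, 1.5, 4, 6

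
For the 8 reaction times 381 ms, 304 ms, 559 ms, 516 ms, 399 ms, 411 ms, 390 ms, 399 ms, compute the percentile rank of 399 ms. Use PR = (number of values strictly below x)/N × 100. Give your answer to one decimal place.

37.5

N = 8.
Strictly below 399: 3. Equal to 399: 2.
PR = 3/8 × 100 = 37.5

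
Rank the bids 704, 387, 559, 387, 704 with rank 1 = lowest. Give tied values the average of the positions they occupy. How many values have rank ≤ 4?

Sorted (ascending): 387, 387, 559, 704, 704
The 2 values of 387 occupy positions 1–2 → average rank (1+2)/2 = 1.5.
The 2 values of 704 occupy positions 4–5 → average rank (4+5)/2 = 4.5.
Ranks ≤ 4: {1.5, 1.5, 3} → 3 values.

3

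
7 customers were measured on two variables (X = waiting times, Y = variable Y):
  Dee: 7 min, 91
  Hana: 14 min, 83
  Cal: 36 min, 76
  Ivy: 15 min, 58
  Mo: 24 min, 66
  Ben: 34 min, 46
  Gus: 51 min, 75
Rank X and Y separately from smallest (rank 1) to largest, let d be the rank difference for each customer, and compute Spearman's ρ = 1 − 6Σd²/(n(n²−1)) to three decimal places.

-0.429

Ranks of variable 1: 1, 2, 6, 3, 4, 5, 7
Ranks of variable 2: 7, 6, 5, 2, 3, 1, 4
d = r₁ − r₂: -6, -4, 1, 1, 1, 4, 3
d²: 36, 16, 1, 1, 1, 16, 9; Σd² = 80
ρ = 1 − 6·80/(7·48) = 1 − 480/336 = -0.429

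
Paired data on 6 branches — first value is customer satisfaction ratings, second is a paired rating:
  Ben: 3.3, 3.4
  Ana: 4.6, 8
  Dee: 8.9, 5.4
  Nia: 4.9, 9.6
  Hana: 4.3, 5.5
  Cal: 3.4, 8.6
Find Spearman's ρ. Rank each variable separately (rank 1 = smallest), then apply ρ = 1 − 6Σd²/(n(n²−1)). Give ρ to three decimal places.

Ranks of variable 1: 1, 4, 6, 5, 3, 2
Ranks of variable 2: 1, 4, 2, 6, 3, 5
d = r₁ − r₂: 0, 0, 4, -1, 0, -3
d²: 0, 0, 16, 1, 0, 9; Σd² = 26
ρ = 1 − 6·26/(6·35) = 1 − 156/210 = 0.257

0.257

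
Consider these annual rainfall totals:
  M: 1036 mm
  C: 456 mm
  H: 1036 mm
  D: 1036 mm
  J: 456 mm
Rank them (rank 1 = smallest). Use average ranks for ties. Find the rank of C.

Sorted (ascending): 456, 456, 1036, 1036, 1036
The 2 values of 456 occupy positions 1–2 → average rank (1+2)/2 = 1.5.
The 3 values of 1036 occupy positions 3–5 → average rank 4.
C has value 456 mm → rank 1.5.

1.5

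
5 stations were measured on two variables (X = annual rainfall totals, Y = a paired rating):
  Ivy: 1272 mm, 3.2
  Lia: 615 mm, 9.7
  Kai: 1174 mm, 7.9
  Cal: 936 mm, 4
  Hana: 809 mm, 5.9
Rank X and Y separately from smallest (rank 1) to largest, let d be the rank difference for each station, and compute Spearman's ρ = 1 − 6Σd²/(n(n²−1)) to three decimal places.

Ranks of variable 1: 5, 1, 4, 3, 2
Ranks of variable 2: 1, 5, 4, 2, 3
d = r₁ − r₂: 4, -4, 0, 1, -1
d²: 16, 16, 0, 1, 1; Σd² = 34
ρ = 1 − 6·34/(5·24) = 1 − 204/120 = -0.700

-0.700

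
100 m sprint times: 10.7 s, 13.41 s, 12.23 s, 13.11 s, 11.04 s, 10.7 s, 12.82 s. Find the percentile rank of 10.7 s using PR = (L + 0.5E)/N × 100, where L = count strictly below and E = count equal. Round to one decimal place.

14.3

N = 7.
Strictly below 10.7: 0. Equal to 10.7: 2.
PR = (0 + 0.5·2)/7 × 100 = 14.3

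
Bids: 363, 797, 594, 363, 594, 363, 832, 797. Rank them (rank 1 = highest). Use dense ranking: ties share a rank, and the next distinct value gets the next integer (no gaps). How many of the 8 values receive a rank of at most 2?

3

Sorted (descending): 832, 797, 797, 594, 594, 363, 363, 363
The 2 values of 797 share dense rank 2.
The 2 values of 594 share dense rank 3.
The 3 values of 363 share dense rank 4.
Remaining distinct values take the next consecutive integers.
Ranks ≤ 2: {1, 2, 2} → 3 values.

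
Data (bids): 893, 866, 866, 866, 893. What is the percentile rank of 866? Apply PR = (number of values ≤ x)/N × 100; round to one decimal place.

N = 5.
Strictly below 866: 0. Equal to 866: 3.
PR = 3/5 × 100 = 60.0

60.0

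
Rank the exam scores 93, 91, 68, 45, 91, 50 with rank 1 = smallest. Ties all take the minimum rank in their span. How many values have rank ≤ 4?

Sorted (ascending): 45, 50, 68, 91, 91, 93
The 2 values of 91 occupy positions 4–5 → each gets rank 4.
Ranks ≤ 4: {1, 2, 3, 4, 4} → 5 values.

5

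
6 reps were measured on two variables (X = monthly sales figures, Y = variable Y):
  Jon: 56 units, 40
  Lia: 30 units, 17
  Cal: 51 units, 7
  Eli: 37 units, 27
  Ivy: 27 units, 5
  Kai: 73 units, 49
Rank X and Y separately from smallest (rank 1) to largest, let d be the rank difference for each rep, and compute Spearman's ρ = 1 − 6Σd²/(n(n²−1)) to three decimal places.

Ranks of variable 1: 5, 2, 4, 3, 1, 6
Ranks of variable 2: 5, 3, 2, 4, 1, 6
d = r₁ − r₂: 0, -1, 2, -1, 0, 0
d²: 0, 1, 4, 1, 0, 0; Σd² = 6
ρ = 1 − 6·6/(6·35) = 1 − 36/210 = 0.829

0.829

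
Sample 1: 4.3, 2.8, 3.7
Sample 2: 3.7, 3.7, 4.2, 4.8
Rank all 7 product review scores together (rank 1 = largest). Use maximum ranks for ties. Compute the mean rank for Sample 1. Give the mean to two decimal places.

Sorted (descending): 4.8, 4.3, 4.2, 3.7, 3.7, 3.7, 2.8
The 3 values of 3.7 occupy positions 4–6 → each gets rank 6.
Sample 1 values → pooled ranks: 4.3→2, 2.8→7, 3.7→6
Mean rank = (2 + 7 + 6) / 3 = 5.00

5.00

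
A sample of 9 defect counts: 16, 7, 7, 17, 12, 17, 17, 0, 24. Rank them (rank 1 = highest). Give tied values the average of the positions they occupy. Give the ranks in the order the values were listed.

5, 7.5, 7.5, 3, 6, 3, 3, 9, 1

Sorted (descending): 24, 17, 17, 17, 16, 12, 7, 7, 0
The 3 values of 17 occupy positions 2–4 → average rank 3.
The 2 values of 7 occupy positions 7–8 → average rank (7+8)/2 = 7.5.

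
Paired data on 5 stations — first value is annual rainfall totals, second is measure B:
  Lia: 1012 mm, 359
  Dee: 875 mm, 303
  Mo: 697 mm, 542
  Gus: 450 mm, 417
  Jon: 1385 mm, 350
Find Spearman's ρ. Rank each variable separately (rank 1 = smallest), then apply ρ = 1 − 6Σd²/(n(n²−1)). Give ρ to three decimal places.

Ranks of variable 1: 4, 3, 2, 1, 5
Ranks of variable 2: 3, 1, 5, 4, 2
d = r₁ − r₂: 1, 2, -3, -3, 3
d²: 1, 4, 9, 9, 9; Σd² = 32
ρ = 1 − 6·32/(5·24) = 1 − 192/120 = -0.600

-0.600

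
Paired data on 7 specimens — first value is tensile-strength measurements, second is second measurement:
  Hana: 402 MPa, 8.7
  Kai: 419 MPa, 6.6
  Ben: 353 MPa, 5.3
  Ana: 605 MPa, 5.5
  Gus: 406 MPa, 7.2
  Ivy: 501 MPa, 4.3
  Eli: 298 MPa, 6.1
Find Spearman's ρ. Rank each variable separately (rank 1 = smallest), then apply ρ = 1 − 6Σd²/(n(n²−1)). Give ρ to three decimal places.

Ranks of variable 1: 3, 5, 2, 7, 4, 6, 1
Ranks of variable 2: 7, 5, 2, 3, 6, 1, 4
d = r₁ − r₂: -4, 0, 0, 4, -2, 5, -3
d²: 16, 0, 0, 16, 4, 25, 9; Σd² = 70
ρ = 1 − 6·70/(7·48) = 1 − 420/336 = -0.250

-0.250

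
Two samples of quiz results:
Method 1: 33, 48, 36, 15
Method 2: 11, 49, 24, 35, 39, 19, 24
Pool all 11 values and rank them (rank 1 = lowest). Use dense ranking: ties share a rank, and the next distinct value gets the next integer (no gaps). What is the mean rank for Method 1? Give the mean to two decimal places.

Sorted (ascending): 11, 15, 19, 24, 24, 33, 35, 36, 39, 48, 49
The 2 values of 24 share dense rank 4.
Remaining distinct values take the next consecutive integers.
Method 1 values → pooled ranks: 33→5, 48→9, 36→7, 15→2
Mean rank = (5 + 9 + 7 + 2) / 4 = 5.75

5.75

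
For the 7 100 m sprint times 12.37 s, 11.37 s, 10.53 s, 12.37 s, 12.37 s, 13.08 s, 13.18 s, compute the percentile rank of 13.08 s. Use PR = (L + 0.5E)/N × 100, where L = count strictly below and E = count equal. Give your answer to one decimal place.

N = 7.
Strictly below 13.08: 5. Equal to 13.08: 1.
PR = (5 + 0.5·1)/7 × 100 = 78.6

78.6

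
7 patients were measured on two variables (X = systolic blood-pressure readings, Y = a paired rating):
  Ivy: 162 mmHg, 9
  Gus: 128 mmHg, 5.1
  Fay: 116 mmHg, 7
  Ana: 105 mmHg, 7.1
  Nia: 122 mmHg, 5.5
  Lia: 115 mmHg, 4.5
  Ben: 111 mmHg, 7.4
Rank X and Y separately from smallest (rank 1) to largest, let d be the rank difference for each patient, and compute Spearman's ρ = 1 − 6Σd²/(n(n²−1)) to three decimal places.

0.000

Ranks of variable 1: 7, 6, 4, 1, 5, 3, 2
Ranks of variable 2: 7, 2, 4, 5, 3, 1, 6
d = r₁ − r₂: 0, 4, 0, -4, 2, 2, -4
d²: 0, 16, 0, 16, 4, 4, 16; Σd² = 56
ρ = 1 − 6·56/(7·48) = 1 − 336/336 = 0.000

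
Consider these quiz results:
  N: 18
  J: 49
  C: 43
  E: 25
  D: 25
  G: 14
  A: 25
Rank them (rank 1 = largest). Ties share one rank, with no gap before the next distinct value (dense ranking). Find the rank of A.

Sorted (descending): 49, 43, 25, 25, 25, 18, 14
The 3 values of 25 share dense rank 3.
Remaining distinct values take the next consecutive integers.
A has value 25 → rank 3.

3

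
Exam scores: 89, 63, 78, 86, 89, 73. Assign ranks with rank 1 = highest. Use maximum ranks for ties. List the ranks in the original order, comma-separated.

2, 6, 4, 3, 2, 5

Sorted (descending): 89, 89, 86, 78, 73, 63
The 2 values of 89 occupy positions 1–2 → each gets rank 2.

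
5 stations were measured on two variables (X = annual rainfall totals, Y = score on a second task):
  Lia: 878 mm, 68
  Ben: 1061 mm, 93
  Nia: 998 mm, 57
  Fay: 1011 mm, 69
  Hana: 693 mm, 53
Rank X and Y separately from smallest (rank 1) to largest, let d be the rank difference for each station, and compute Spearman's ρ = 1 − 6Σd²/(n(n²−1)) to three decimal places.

0.900

Ranks of variable 1: 2, 5, 3, 4, 1
Ranks of variable 2: 3, 5, 2, 4, 1
d = r₁ − r₂: -1, 0, 1, 0, 0
d²: 1, 0, 1, 0, 0; Σd² = 2
ρ = 1 − 6·2/(5·24) = 1 − 12/120 = 0.900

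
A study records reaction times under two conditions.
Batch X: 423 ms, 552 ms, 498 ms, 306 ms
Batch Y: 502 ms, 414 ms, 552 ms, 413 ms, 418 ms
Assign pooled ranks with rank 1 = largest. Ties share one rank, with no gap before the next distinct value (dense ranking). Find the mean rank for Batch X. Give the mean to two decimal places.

4.00

Sorted (descending): 552, 552, 502, 498, 423, 418, 414, 413, 306
The 2 values of 552 share dense rank 1.
Remaining distinct values take the next consecutive integers.
Batch X values → pooled ranks: 423→4, 552→1, 498→3, 306→8
Mean rank = (4 + 1 + 3 + 8) / 4 = 4.00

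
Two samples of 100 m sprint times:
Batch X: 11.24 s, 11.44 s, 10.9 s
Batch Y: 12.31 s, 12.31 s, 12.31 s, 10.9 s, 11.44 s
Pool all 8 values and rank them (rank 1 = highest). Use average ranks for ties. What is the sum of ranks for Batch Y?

Sorted (descending): 12.31, 12.31, 12.31, 11.44, 11.44, 11.24, 10.9, 10.9
The 3 values of 12.31 occupy positions 1–3 → average rank 2.
The 2 values of 11.44 occupy positions 4–5 → average rank (4+5)/2 = 4.5.
The 2 values of 10.9 occupy positions 7–8 → average rank (7+8)/2 = 7.5.
Batch Y values → pooled ranks: 12.31→2, 12.31→2, 12.31→2, 10.9→7.5, 11.44→4.5
Rank sum = 2 + 2 + 2 + 7.5 + 4.5 = 18

18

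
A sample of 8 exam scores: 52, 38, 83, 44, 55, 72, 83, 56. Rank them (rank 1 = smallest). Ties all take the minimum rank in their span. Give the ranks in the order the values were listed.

3, 1, 7, 2, 4, 6, 7, 5

Sorted (ascending): 38, 44, 52, 55, 56, 72, 83, 83
The 2 values of 83 occupy positions 7–8 → each gets rank 7.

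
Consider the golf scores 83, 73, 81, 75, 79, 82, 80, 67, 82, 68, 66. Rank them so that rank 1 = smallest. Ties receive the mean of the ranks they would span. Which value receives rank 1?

66

Sorted (ascending): 66, 67, 68, 73, 75, 79, 80, 81, 82, 82, 83
The 2 values of 82 occupy positions 9–10 → average rank (9+10)/2 = 9.5.
Rank 1 → value 66.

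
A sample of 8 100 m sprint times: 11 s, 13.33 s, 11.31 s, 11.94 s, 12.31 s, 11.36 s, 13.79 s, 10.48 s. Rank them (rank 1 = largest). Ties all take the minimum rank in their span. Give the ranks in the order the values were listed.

7, 2, 6, 4, 3, 5, 1, 8

Sorted (descending): 13.79, 13.33, 12.31, 11.94, 11.36, 11.31, 11, 10.48
No ties — each value takes its position as its rank.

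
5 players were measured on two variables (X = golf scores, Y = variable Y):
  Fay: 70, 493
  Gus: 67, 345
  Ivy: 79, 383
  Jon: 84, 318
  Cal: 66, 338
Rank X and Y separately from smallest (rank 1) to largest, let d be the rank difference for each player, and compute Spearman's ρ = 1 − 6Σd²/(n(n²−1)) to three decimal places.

Ranks of variable 1: 3, 2, 4, 5, 1
Ranks of variable 2: 5, 3, 4, 1, 2
d = r₁ − r₂: -2, -1, 0, 4, -1
d²: 4, 1, 0, 16, 1; Σd² = 22
ρ = 1 − 6·22/(5·24) = 1 − 132/120 = -0.100

-0.100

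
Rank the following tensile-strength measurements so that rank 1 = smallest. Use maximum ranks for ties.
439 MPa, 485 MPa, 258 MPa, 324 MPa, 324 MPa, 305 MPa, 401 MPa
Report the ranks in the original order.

Sorted (ascending): 258, 305, 324, 324, 401, 439, 485
The 2 values of 324 occupy positions 3–4 → each gets rank 4.

6, 7, 1, 4, 4, 2, 5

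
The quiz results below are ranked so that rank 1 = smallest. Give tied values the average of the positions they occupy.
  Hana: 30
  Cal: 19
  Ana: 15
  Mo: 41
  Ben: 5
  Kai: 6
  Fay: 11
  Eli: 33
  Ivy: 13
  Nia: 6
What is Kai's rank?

Sorted (ascending): 5, 6, 6, 11, 13, 15, 19, 30, 33, 41
The 2 values of 6 occupy positions 2–3 → average rank (2+3)/2 = 2.5.
Kai has value 6 → rank 2.5.

2.5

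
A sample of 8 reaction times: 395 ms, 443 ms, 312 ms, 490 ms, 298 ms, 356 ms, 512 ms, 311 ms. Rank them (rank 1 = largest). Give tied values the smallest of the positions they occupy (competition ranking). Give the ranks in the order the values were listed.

Sorted (descending): 512, 490, 443, 395, 356, 312, 311, 298
No ties — each value takes its position as its rank.

4, 3, 6, 2, 8, 5, 1, 7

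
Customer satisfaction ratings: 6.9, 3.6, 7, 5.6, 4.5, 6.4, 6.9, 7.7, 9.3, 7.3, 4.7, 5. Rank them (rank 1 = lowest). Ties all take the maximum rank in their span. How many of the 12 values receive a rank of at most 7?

6

Sorted (ascending): 3.6, 4.5, 4.7, 5, 5.6, 6.4, 6.9, 6.9, 7, 7.3, 7.7, 9.3
The 2 values of 6.9 occupy positions 7–8 → each gets rank 8.
Ranks ≤ 7: {1, 2, 3, 4, 5, 6} → 6 values.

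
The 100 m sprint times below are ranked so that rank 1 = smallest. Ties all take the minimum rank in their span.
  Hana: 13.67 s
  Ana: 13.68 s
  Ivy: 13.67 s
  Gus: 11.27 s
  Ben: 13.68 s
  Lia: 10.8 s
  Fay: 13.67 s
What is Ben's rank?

Sorted (ascending): 10.8, 11.27, 13.67, 13.67, 13.67, 13.68, 13.68
The 3 values of 13.67 occupy positions 3–5 → each gets rank 3.
The 2 values of 13.68 occupy positions 6–7 → each gets rank 6.
Ben has value 13.68 s → rank 6.

6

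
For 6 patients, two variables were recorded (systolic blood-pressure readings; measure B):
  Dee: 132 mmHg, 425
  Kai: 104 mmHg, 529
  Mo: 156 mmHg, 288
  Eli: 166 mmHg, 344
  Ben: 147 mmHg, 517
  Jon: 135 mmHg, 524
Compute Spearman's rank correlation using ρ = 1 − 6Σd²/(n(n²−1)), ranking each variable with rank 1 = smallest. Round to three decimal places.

Ranks of variable 1: 2, 1, 5, 6, 4, 3
Ranks of variable 2: 3, 6, 1, 2, 4, 5
d = r₁ − r₂: -1, -5, 4, 4, 0, -2
d²: 1, 25, 16, 16, 0, 4; Σd² = 62
ρ = 1 − 6·62/(6·35) = 1 − 372/210 = -0.771

-0.771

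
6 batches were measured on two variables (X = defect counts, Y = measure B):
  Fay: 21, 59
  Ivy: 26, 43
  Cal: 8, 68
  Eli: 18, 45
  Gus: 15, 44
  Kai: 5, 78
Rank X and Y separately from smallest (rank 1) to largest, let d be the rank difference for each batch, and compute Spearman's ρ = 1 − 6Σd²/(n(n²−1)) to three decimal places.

-0.771

Ranks of variable 1: 5, 6, 2, 4, 3, 1
Ranks of variable 2: 4, 1, 5, 3, 2, 6
d = r₁ − r₂: 1, 5, -3, 1, 1, -5
d²: 1, 25, 9, 1, 1, 25; Σd² = 62
ρ = 1 − 6·62/(6·35) = 1 − 372/210 = -0.771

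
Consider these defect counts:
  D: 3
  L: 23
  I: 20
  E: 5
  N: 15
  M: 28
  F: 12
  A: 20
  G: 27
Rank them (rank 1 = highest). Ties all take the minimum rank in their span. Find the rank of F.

Sorted (descending): 28, 27, 23, 20, 20, 15, 12, 5, 3
The 2 values of 20 occupy positions 4–5 → each gets rank 4.
F has value 12 → rank 7.

7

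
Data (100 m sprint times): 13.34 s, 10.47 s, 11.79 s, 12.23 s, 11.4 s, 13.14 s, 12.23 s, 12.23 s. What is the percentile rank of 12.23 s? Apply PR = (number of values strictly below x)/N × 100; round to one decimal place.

37.5

N = 8.
Strictly below 12.23: 3. Equal to 12.23: 3.
PR = 3/8 × 100 = 37.5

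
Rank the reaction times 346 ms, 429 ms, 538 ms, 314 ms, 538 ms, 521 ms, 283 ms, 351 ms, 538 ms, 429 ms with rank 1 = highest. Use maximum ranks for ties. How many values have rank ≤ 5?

4

Sorted (descending): 538, 538, 538, 521, 429, 429, 351, 346, 314, 283
The 3 values of 538 occupy positions 1–3 → each gets rank 3.
The 2 values of 429 occupy positions 5–6 → each gets rank 6.
Ranks ≤ 5: {3, 3, 3, 4} → 4 values.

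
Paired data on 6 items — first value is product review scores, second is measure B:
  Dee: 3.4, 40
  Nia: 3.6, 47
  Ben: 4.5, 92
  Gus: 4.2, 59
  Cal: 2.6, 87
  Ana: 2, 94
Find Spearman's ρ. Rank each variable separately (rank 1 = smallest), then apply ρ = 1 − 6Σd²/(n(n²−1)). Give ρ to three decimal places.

-0.200

Ranks of variable 1: 3, 4, 6, 5, 2, 1
Ranks of variable 2: 1, 2, 5, 3, 4, 6
d = r₁ − r₂: 2, 2, 1, 2, -2, -5
d²: 4, 4, 1, 4, 4, 25; Σd² = 42
ρ = 1 − 6·42/(6·35) = 1 − 252/210 = -0.200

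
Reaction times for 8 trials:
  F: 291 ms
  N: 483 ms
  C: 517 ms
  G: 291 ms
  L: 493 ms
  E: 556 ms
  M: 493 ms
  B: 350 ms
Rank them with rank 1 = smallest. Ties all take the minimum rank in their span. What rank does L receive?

Sorted (ascending): 291, 291, 350, 483, 493, 493, 517, 556
The 2 values of 291 occupy positions 1–2 → each gets rank 1.
The 2 values of 493 occupy positions 5–6 → each gets rank 5.
L has value 493 ms → rank 5.

5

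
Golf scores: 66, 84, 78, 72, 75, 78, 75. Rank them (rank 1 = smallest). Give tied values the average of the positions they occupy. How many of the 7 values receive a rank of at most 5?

4

Sorted (ascending): 66, 72, 75, 75, 78, 78, 84
The 2 values of 75 occupy positions 3–4 → average rank (3+4)/2 = 3.5.
The 2 values of 78 occupy positions 5–6 → average rank (5+6)/2 = 5.5.
Ranks ≤ 5: {1, 2, 3.5, 3.5} → 4 values.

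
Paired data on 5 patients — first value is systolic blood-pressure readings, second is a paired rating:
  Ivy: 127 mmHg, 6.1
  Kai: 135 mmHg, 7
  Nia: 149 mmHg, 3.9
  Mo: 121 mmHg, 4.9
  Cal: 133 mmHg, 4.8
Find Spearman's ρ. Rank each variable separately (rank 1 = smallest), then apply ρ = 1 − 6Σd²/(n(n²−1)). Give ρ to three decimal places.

-0.300

Ranks of variable 1: 2, 4, 5, 1, 3
Ranks of variable 2: 4, 5, 1, 3, 2
d = r₁ − r₂: -2, -1, 4, -2, 1
d²: 4, 1, 16, 4, 1; Σd² = 26
ρ = 1 − 6·26/(5·24) = 1 − 156/120 = -0.300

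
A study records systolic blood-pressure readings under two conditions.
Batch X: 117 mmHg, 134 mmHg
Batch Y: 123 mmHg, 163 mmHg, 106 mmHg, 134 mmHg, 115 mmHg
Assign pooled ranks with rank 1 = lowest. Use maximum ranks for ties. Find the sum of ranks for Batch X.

9

Sorted (ascending): 106, 115, 117, 123, 134, 134, 163
The 2 values of 134 occupy positions 5–6 → each gets rank 6.
Batch X values → pooled ranks: 117→3, 134→6
Rank sum = 3 + 6 = 9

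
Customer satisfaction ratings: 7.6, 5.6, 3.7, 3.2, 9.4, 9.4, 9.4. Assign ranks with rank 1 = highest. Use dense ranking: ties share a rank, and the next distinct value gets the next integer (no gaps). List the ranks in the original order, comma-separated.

2, 3, 4, 5, 1, 1, 1

Sorted (descending): 9.4, 9.4, 9.4, 7.6, 5.6, 3.7, 3.2
The 3 values of 9.4 share dense rank 1.
Remaining distinct values take the next consecutive integers.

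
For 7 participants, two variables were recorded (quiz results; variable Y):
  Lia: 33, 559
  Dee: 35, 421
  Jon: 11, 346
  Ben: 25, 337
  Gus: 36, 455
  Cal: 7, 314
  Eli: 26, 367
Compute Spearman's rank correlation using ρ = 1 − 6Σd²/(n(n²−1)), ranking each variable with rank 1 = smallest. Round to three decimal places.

Ranks of variable 1: 5, 6, 2, 3, 7, 1, 4
Ranks of variable 2: 7, 5, 3, 2, 6, 1, 4
d = r₁ − r₂: -2, 1, -1, 1, 1, 0, 0
d²: 4, 1, 1, 1, 1, 0, 0; Σd² = 8
ρ = 1 − 6·8/(7·48) = 1 − 48/336 = 0.857

0.857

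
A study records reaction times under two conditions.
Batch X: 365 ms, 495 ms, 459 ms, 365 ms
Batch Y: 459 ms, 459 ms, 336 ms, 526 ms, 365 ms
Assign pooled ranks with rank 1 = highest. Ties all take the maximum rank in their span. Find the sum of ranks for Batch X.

23

Sorted (descending): 526, 495, 459, 459, 459, 365, 365, 365, 336
The 3 values of 459 occupy positions 3–5 → each gets rank 5.
The 3 values of 365 occupy positions 6–8 → each gets rank 8.
Batch X values → pooled ranks: 365→8, 495→2, 459→5, 365→8
Rank sum = 8 + 2 + 5 + 8 = 23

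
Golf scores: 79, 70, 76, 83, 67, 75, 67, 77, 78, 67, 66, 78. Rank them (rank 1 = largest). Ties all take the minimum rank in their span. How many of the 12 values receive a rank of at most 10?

Sorted (descending): 83, 79, 78, 78, 77, 76, 75, 70, 67, 67, 67, 66
The 2 values of 78 occupy positions 3–4 → each gets rank 3.
The 3 values of 67 occupy positions 9–11 → each gets rank 9.
Ranks ≤ 10: {1, 2, 3, 3, 5, 6, 7, 8, 9, 9, 9} → 11 values.

11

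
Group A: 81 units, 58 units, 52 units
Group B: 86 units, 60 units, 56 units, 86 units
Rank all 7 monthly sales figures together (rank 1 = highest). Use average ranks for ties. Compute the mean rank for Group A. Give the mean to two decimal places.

5.00

Sorted (descending): 86, 86, 81, 60, 58, 56, 52
The 2 values of 86 occupy positions 1–2 → average rank (1+2)/2 = 1.5.
Group A values → pooled ranks: 81→3, 58→5, 52→7
Mean rank = (3 + 5 + 7) / 3 = 5.00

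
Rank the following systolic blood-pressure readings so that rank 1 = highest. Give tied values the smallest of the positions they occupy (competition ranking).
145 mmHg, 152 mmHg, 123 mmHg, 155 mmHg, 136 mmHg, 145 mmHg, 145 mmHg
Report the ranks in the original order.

3, 2, 7, 1, 6, 3, 3

Sorted (descending): 155, 152, 145, 145, 145, 136, 123
The 3 values of 145 occupy positions 3–5 → each gets rank 3.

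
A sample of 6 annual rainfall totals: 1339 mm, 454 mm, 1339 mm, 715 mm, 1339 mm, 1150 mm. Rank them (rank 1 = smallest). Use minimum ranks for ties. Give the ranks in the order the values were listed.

4, 1, 4, 2, 4, 3

Sorted (ascending): 454, 715, 1150, 1339, 1339, 1339
The 3 values of 1339 occupy positions 4–6 → each gets rank 4.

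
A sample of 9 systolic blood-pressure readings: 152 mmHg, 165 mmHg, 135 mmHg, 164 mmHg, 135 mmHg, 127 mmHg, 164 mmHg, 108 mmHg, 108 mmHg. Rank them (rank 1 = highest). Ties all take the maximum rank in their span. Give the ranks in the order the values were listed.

Sorted (descending): 165, 164, 164, 152, 135, 135, 127, 108, 108
The 2 values of 164 occupy positions 2–3 → each gets rank 3.
The 2 values of 135 occupy positions 5–6 → each gets rank 6.
The 2 values of 108 occupy positions 8–9 → each gets rank 9.

4, 1, 6, 3, 6, 7, 3, 9, 9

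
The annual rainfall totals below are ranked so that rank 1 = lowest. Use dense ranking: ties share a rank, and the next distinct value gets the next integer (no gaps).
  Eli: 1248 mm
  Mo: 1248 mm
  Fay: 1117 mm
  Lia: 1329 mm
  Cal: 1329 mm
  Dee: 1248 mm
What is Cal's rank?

3

Sorted (ascending): 1117, 1248, 1248, 1248, 1329, 1329
The 3 values of 1248 share dense rank 2.
The 2 values of 1329 share dense rank 3.
Remaining distinct values take the next consecutive integers.
Cal has value 1329 mm → rank 3.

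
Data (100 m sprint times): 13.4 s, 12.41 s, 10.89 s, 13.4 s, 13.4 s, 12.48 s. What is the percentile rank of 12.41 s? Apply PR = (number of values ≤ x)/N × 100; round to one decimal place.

33.3

N = 6.
Strictly below 12.41: 1. Equal to 12.41: 1.
PR = 2/6 × 100 = 33.3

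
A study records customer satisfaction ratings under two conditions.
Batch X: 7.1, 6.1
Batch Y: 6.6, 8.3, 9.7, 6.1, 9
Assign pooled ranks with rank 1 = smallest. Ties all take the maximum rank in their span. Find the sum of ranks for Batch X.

6

Sorted (ascending): 6.1, 6.1, 6.6, 7.1, 8.3, 9, 9.7
The 2 values of 6.1 occupy positions 1–2 → each gets rank 2.
Batch X values → pooled ranks: 7.1→4, 6.1→2
Rank sum = 4 + 2 = 6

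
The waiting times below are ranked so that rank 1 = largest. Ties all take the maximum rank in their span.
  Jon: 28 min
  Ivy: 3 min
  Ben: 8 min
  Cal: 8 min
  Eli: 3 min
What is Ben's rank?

Sorted (descending): 28, 8, 8, 3, 3
The 2 values of 8 occupy positions 2–3 → each gets rank 3.
The 2 values of 3 occupy positions 4–5 → each gets rank 5.
Ben has value 8 min → rank 3.

3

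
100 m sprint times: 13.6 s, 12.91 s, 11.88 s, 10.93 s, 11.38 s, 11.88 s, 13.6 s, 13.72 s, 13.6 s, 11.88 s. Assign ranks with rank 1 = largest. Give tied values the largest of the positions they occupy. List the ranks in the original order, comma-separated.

Sorted (descending): 13.72, 13.6, 13.6, 13.6, 12.91, 11.88, 11.88, 11.88, 11.38, 10.93
The 3 values of 13.6 occupy positions 2–4 → each gets rank 4.
The 3 values of 11.88 occupy positions 6–8 → each gets rank 8.

4, 5, 8, 10, 9, 8, 4, 1, 4, 8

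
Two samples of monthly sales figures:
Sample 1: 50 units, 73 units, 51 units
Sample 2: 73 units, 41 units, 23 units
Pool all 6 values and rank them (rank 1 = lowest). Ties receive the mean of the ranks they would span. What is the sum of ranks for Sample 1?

Sorted (ascending): 23, 41, 50, 51, 73, 73
The 2 values of 73 occupy positions 5–6 → average rank (5+6)/2 = 5.5.
Sample 1 values → pooled ranks: 50→3, 73→5.5, 51→4
Rank sum = 3 + 5.5 + 4 = 12.5

12.5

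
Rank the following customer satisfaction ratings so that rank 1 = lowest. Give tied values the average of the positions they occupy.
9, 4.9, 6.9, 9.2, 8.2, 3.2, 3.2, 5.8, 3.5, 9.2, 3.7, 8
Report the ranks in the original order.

Sorted (ascending): 3.2, 3.2, 3.5, 3.7, 4.9, 5.8, 6.9, 8, 8.2, 9, 9.2, 9.2
The 2 values of 3.2 occupy positions 1–2 → average rank (1+2)/2 = 1.5.
The 2 values of 9.2 occupy positions 11–12 → average rank (11+12)/2 = 11.5.

10, 5, 7, 11.5, 9, 1.5, 1.5, 6, 3, 11.5, 4, 8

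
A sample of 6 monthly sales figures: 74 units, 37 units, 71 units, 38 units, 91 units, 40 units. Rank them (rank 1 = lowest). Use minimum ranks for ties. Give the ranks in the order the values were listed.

Sorted (ascending): 37, 38, 40, 71, 74, 91
No ties — each value takes its position as its rank.

5, 1, 4, 2, 6, 3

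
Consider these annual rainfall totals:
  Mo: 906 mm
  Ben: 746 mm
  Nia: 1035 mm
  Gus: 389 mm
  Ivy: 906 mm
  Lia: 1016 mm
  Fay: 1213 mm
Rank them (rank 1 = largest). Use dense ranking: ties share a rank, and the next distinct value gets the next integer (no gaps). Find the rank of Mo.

4

Sorted (descending): 1213, 1035, 1016, 906, 906, 746, 389
The 2 values of 906 share dense rank 4.
Remaining distinct values take the next consecutive integers.
Mo has value 906 mm → rank 4.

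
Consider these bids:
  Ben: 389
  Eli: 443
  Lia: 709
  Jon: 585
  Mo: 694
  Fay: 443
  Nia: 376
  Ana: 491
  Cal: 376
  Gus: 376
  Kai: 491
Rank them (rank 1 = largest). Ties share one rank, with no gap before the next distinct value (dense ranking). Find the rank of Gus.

Sorted (descending): 709, 694, 585, 491, 491, 443, 443, 389, 376, 376, 376
The 2 values of 491 share dense rank 4.
The 2 values of 443 share dense rank 5.
The 3 values of 376 share dense rank 7.
Remaining distinct values take the next consecutive integers.
Gus has value 376 → rank 7.

7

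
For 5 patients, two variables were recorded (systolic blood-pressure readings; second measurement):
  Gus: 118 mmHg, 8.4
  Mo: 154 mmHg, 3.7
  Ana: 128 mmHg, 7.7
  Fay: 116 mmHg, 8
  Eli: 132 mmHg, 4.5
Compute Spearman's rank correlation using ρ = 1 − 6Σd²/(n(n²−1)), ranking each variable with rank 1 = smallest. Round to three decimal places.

Ranks of variable 1: 2, 5, 3, 1, 4
Ranks of variable 2: 5, 1, 3, 4, 2
d = r₁ − r₂: -3, 4, 0, -3, 2
d²: 9, 16, 0, 9, 4; Σd² = 38
ρ = 1 − 6·38/(5·24) = 1 − 228/120 = -0.900

-0.900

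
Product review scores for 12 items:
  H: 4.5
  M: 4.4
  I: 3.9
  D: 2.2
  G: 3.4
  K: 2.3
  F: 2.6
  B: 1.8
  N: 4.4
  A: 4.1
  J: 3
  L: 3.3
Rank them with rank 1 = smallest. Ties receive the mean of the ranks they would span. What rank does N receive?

Sorted (ascending): 1.8, 2.2, 2.3, 2.6, 3, 3.3, 3.4, 3.9, 4.1, 4.4, 4.4, 4.5
The 2 values of 4.4 occupy positions 10–11 → average rank (10+11)/2 = 10.5.
N has value 4.4 → rank 10.5.

10.5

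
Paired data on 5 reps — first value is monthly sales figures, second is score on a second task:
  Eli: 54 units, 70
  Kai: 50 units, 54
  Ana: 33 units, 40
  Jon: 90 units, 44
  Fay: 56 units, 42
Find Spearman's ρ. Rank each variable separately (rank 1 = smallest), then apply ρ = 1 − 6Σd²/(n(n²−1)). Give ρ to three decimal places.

0.200

Ranks of variable 1: 3, 2, 1, 5, 4
Ranks of variable 2: 5, 4, 1, 3, 2
d = r₁ − r₂: -2, -2, 0, 2, 2
d²: 4, 4, 0, 4, 4; Σd² = 16
ρ = 1 − 6·16/(5·24) = 1 − 96/120 = 0.200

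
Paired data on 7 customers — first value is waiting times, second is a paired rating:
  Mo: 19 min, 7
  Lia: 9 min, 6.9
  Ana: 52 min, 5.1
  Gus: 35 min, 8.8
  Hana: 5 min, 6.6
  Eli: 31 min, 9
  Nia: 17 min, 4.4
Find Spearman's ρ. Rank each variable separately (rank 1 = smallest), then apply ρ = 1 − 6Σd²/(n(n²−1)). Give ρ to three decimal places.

0.250

Ranks of variable 1: 4, 2, 7, 6, 1, 5, 3
Ranks of variable 2: 5, 4, 2, 6, 3, 7, 1
d = r₁ − r₂: -1, -2, 5, 0, -2, -2, 2
d²: 1, 4, 25, 0, 4, 4, 4; Σd² = 42
ρ = 1 − 6·42/(7·48) = 1 − 252/336 = 0.250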